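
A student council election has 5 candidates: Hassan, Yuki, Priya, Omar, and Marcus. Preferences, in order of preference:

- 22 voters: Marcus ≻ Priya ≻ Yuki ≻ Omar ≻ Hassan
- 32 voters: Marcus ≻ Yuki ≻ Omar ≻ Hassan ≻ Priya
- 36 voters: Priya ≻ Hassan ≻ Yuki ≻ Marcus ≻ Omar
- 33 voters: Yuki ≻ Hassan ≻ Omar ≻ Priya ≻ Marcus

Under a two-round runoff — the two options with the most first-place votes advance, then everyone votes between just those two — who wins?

Priya

Round 1 first-place votes: Hassan 0, Yuki 33, Priya 36, Omar 0, Marcus 54.
Marcus and Priya advance.
Runoff: Marcus is preferred to Priya by 54 voters; Priya by 69.
Priya wins the runoff.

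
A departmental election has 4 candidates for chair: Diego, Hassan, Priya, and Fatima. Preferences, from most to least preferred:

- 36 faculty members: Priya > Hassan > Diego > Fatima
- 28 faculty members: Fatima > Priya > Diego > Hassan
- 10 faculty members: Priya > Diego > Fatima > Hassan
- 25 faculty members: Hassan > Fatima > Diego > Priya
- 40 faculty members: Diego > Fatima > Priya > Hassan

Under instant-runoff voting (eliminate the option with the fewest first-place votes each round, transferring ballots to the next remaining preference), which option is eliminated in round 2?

Diego

Round 1: Diego 40, Hassan 25, Priya 46, Fatima 28. Eliminate Hassan.
Round 2: Diego 40, Priya 46, Fatima 53. Eliminate Diego.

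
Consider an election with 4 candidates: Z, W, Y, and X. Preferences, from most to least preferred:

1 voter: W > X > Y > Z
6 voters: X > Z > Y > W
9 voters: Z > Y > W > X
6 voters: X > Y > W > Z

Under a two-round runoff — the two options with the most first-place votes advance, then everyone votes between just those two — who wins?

Round 1 first-place votes: Z 9, W 1, Y 0, X 12.
X and Z advance.
Runoff: X is preferred to Z by 13 voters; Z by 9.
X wins the runoff.

X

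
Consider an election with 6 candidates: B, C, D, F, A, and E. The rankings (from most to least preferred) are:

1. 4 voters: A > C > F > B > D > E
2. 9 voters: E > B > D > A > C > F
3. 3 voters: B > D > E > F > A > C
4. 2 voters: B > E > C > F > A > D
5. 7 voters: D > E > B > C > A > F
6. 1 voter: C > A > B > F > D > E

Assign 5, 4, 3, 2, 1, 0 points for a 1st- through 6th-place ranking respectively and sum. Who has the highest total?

B

B: 4·2 + 9·4 + 3·5 + 2·5 + 7·3 + 1·3 = 93
C: 4·4 + 9·1 + 3·0 + 2·3 + 7·2 + 1·5 = 50
D: 4·1 + 9·3 + 3·4 + 2·0 + 7·5 + 1·1 = 79
F: 4·3 + 9·0 + 3·2 + 2·2 + 7·0 + 1·2 = 24
A: 4·5 + 9·2 + 3·1 + 2·1 + 7·1 + 1·4 = 54
E: 4·0 + 9·5 + 3·3 + 2·4 + 7·4 + 1·0 = 90
B has the highest Borda score (93).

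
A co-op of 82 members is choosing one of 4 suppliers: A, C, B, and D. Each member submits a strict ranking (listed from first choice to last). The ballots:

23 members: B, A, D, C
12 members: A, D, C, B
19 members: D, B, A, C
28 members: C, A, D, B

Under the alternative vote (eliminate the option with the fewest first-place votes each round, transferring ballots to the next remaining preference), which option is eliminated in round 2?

Round 1: A 12, C 28, B 23, D 19. Eliminate A.
Round 2: C 28, B 23, D 31. Eliminate B.

B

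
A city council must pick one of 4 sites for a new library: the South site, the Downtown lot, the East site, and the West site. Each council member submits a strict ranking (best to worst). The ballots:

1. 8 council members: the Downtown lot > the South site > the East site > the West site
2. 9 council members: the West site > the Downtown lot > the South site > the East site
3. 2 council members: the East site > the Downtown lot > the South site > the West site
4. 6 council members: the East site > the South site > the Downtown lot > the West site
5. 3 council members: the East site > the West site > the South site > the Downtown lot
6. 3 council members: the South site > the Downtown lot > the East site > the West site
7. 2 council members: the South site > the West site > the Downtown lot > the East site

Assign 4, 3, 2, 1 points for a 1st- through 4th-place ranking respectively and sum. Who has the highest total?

the South site: 8·3 + 9·2 + 2·2 + 6·3 + 3·2 + 3·4 + 2·4 = 90
the Downtown lot: 8·4 + 9·3 + 2·3 + 6·2 + 3·1 + 3·3 + 2·2 = 93
the East site: 8·2 + 9·1 + 2·4 + 6·4 + 3·4 + 3·2 + 2·1 = 77
the West site: 8·1 + 9·4 + 2·1 + 6·1 + 3·3 + 3·1 + 2·3 = 70
the Downtown lot has the highest Borda score (93).

the Downtown lot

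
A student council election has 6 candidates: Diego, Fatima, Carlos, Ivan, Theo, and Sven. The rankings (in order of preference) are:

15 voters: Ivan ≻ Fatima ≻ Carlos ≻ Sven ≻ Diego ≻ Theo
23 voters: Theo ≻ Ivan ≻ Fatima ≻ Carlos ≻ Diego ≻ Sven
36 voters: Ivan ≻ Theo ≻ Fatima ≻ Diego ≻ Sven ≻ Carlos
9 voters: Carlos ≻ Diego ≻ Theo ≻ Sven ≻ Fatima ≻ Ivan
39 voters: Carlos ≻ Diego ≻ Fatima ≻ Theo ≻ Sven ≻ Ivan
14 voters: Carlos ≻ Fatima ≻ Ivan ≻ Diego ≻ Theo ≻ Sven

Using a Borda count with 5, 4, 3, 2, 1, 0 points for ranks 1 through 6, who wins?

Diego: 15·1 + 23·1 + 36·2 + 9·4 + 39·4 + 14·2 = 330
Fatima: 15·4 + 23·3 + 36·3 + 9·1 + 39·3 + 14·4 = 419
Carlos: 15·3 + 23·2 + 36·0 + 9·5 + 39·5 + 14·5 = 401
Ivan: 15·5 + 23·4 + 36·5 + 9·0 + 39·0 + 14·3 = 389
Theo: 15·0 + 23·5 + 36·4 + 9·3 + 39·2 + 14·1 = 378
Sven: 15·2 + 23·0 + 36·1 + 9·2 + 39·1 + 14·0 = 123
Fatima has the highest Borda score (419).

Fatima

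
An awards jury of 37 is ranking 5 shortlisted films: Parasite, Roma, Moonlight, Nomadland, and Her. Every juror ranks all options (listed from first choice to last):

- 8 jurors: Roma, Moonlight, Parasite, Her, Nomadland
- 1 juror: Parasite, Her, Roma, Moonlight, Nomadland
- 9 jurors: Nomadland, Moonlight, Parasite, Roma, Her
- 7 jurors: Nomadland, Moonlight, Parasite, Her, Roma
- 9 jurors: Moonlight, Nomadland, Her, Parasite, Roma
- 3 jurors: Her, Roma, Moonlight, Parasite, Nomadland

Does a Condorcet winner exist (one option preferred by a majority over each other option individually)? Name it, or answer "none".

Moonlight

Moonlight vs Parasite: 36–1 for Moonlight.
Moonlight vs Roma: 25–12 for Moonlight.
Moonlight vs Nomadland: 21–16 for Moonlight.
Moonlight vs Her: 33–4 for Moonlight.
Moonlight beats every other option head-to-head.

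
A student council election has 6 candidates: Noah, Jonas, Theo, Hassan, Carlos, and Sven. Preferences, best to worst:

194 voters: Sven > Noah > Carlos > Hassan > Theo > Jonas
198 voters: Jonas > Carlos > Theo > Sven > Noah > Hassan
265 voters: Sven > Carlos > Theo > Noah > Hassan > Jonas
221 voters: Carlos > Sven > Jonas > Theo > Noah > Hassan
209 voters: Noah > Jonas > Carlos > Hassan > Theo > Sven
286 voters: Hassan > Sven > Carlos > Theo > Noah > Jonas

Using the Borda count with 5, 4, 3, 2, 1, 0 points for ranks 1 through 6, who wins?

Noah: 194·4 + 198·1 + 265·2 + 221·1 + 209·5 + 286·1 = 3056
Jonas: 194·0 + 198·5 + 265·0 + 221·3 + 209·4 + 286·0 = 2489
Theo: 194·1 + 198·3 + 265·3 + 221·2 + 209·1 + 286·2 = 2806
Hassan: 194·2 + 198·0 + 265·1 + 221·0 + 209·2 + 286·5 = 2501
Carlos: 194·3 + 198·4 + 265·4 + 221·5 + 209·3 + 286·3 = 5024
Sven: 194·5 + 198·2 + 265·5 + 221·4 + 209·0 + 286·4 = 4719
Carlos has the highest Borda score (5024).

Carlos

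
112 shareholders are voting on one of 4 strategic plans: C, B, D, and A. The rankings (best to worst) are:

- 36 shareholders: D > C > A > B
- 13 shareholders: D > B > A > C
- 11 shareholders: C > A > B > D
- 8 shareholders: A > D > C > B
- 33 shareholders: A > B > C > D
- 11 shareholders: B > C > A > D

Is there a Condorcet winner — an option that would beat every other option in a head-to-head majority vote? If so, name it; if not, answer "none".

none

Checking pairwise contests:
B beats C 57–55.
D beats B 57–55.
A beats D 63–49.
C beats A 58–54.
Every option loses at least one head-to-head, so there is no Condorcet winner.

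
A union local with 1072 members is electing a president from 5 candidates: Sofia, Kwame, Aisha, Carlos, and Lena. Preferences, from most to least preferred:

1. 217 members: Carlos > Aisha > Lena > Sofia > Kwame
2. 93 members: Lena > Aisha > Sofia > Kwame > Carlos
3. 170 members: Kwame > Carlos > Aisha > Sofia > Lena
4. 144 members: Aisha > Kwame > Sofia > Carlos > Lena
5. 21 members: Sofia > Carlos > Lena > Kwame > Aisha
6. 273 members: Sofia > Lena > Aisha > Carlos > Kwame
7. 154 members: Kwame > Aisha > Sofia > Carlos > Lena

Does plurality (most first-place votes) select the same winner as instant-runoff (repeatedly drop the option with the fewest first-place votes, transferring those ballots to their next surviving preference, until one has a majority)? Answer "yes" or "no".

Plurality — first-place votes: Sofia 294, Kwame 324, Aisha 144, Carlos 217, Lena 93. Winner: Kwame.
Instant-runoff — R1 Sofia 294, Kwame 324, Aisha 144, Carlos 217, Lena 93 (Lena out); R2 Sofia 294, Kwame 324, Aisha 237, Carlos 217 (Carlos out); R3 Sofia 294, Kwame 324, Aisha 454 (Sofia out); R4 Kwame 345, Aisha 727 (Aisha winner). Winner: Aisha.
The two methods disagree.

no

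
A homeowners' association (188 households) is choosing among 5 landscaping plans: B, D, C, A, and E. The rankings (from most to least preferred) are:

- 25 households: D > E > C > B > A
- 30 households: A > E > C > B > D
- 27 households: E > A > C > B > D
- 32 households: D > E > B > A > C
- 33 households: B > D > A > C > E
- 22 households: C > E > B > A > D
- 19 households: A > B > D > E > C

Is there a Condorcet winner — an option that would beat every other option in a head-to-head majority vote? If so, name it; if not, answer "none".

none

Checking pairwise contests:
C beats B 104–84.
B beats D 131–57.
D beats C 109–79.
B beats A 112–76.
D beats E 109–79.
Every option loses at least one head-to-head, so there is no Condorcet winner.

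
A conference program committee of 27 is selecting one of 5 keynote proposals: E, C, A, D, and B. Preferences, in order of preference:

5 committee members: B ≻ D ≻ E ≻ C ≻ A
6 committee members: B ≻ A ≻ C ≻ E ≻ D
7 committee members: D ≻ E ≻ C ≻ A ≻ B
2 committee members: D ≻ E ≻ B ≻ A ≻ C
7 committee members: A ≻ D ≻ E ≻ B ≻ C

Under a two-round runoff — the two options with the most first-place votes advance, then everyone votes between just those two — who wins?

D

Round 1 first-place votes: E 0, C 0, A 7, D 9, B 11.
B and D advance.
Runoff: B is preferred to D by 11 voters; D by 16.
D wins the runoff.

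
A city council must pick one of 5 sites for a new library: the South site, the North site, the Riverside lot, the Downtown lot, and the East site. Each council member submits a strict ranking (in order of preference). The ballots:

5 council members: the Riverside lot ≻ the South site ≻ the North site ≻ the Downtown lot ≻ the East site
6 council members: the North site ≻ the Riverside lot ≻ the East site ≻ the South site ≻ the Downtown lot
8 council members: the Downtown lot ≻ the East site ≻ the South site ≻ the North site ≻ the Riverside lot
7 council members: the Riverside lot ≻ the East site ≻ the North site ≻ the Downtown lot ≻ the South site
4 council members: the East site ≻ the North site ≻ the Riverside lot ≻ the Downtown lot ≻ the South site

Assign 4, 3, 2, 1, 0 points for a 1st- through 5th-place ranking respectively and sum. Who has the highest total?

the South site: 5·3 + 6·1 + 8·2 + 7·0 + 4·0 = 37
the North site: 5·2 + 6·4 + 8·1 + 7·2 + 4·3 = 68
the Riverside lot: 5·4 + 6·3 + 8·0 + 7·4 + 4·2 = 74
the Downtown lot: 5·1 + 6·0 + 8·4 + 7·1 + 4·1 = 48
the East site: 5·0 + 6·2 + 8·3 + 7·3 + 4·4 = 73
the Riverside lot has the highest Borda score (74).

the Riverside lot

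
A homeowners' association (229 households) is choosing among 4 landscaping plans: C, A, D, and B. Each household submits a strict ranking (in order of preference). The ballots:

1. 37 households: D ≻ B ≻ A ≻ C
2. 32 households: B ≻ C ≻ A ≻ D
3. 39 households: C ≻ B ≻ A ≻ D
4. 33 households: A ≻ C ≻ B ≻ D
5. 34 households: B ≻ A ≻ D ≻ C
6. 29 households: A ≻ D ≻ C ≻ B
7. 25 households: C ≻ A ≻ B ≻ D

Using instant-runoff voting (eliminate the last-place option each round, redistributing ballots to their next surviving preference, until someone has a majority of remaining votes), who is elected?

Round 1: C 64, A 62, D 37, B 66. Eliminate D.
Round 2: C 64, A 62, B 103. Eliminate A.
Round 3: C 126, B 103. C has a majority.

C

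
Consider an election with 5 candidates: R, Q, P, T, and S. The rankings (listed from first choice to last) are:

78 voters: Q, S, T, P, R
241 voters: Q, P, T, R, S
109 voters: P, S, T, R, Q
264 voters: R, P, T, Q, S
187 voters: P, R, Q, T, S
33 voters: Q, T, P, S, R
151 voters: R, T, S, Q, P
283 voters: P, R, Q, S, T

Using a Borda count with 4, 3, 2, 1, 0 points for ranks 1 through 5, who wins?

P

R: 78·0 + 241·1 + 109·1 + 264·4 + 187·3 + 33·0 + 151·4 + 283·3 = 3420
Q: 78·4 + 241·4 + 109·0 + 264·1 + 187·2 + 33·4 + 151·1 + 283·2 = 2763
P: 78·1 + 241·3 + 109·4 + 264·3 + 187·4 + 33·2 + 151·0 + 283·4 = 3975
T: 78·2 + 241·2 + 109·2 + 264·2 + 187·1 + 33·3 + 151·3 + 283·0 = 2123
S: 78·3 + 241·0 + 109·3 + 264·0 + 187·0 + 33·1 + 151·2 + 283·1 = 1179
P has the highest Borda score (3975).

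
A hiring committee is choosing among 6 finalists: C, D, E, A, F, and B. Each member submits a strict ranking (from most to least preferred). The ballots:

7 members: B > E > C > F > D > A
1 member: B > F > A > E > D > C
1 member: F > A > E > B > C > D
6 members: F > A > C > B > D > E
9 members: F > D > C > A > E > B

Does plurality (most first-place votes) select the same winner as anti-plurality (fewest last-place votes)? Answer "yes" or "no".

Plurality — first-place votes: C 0, D 0, E 0, A 0, F 16, B 8. Winner: F.
Anti-plurality — last-place votes: C 1, D 1, E 6, A 7, F 0, B 9. Winner: F.
The two methods agree.

yes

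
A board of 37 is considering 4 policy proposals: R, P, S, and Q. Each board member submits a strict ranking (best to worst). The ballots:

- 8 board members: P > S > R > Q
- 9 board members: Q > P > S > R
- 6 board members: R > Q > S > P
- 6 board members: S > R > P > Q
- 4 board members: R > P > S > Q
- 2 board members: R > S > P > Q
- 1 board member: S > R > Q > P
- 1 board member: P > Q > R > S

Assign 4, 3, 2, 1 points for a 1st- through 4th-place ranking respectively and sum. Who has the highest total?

P

R: 8·2 + 9·1 + 6·4 + 6·3 + 4·4 + 2·4 + 1·3 + 1·2 = 96
P: 8·4 + 9·3 + 6·1 + 6·2 + 4·3 + 2·2 + 1·1 + 1·4 = 98
S: 8·3 + 9·2 + 6·2 + 6·4 + 4·2 + 2·3 + 1·4 + 1·1 = 97
Q: 8·1 + 9·4 + 6·3 + 6·1 + 4·1 + 2·1 + 1·2 + 1·3 = 79
P has the highest Borda score (98).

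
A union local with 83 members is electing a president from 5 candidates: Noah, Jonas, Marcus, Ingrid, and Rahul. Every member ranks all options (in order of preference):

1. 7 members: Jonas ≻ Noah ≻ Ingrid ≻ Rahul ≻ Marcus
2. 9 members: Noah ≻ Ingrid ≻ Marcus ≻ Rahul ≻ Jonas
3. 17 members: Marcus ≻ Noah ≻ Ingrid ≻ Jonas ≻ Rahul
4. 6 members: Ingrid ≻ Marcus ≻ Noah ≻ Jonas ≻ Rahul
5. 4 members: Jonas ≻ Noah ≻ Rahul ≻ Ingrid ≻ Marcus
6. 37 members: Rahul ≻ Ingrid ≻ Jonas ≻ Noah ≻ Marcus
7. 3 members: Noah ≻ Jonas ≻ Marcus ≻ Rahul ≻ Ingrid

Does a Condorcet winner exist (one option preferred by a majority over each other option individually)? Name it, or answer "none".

Checking pairwise contests:
Jonas beats Noah 48–35.
Ingrid beats Jonas 69–14.
Noah beats Marcus 60–23.
Rahul beats Ingrid 44–39.
Noah beats Rahul 46–37.
Every option loses at least one head-to-head, so there is no Condorcet winner.

none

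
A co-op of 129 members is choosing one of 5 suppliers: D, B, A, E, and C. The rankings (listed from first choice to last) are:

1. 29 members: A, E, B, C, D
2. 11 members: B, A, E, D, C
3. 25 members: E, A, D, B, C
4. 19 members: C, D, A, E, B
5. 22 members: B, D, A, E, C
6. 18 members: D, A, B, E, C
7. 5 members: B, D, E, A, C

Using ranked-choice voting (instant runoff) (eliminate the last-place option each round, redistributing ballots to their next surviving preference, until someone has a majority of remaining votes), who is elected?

A

Round 1: D 18, B 38, A 29, E 25, C 19. Eliminate D.
Round 2: B 38, A 47, E 25, C 19. Eliminate C.
Round 3: B 38, A 66, E 25. A has a majority.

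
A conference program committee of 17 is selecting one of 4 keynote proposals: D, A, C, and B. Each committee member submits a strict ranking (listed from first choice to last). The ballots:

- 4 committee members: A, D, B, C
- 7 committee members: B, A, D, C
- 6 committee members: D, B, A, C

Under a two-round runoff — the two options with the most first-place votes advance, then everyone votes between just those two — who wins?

D

Round 1 first-place votes: D 6, A 4, C 0, B 7.
B and D advance.
Runoff: B is preferred to D by 7 voters; D by 10.
D wins the runoff.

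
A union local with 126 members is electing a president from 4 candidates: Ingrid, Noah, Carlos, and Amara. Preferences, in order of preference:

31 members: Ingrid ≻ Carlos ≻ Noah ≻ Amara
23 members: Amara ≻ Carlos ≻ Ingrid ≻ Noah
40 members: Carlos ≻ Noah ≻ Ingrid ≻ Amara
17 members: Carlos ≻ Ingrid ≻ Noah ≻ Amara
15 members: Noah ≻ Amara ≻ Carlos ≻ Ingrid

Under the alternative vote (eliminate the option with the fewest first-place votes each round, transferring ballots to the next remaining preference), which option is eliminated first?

Round 1: Ingrid 31, Noah 15, Carlos 57, Amara 23. Eliminate Noah.

Noah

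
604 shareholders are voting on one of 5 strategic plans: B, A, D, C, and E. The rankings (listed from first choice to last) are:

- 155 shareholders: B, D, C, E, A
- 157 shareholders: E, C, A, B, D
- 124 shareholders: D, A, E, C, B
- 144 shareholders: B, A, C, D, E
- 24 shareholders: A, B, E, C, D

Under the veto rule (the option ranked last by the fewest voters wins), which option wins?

Last-place votes: B 124, A 155, D 181, C 0, E 144.
C is ranked last by the fewest voters, so C wins.

C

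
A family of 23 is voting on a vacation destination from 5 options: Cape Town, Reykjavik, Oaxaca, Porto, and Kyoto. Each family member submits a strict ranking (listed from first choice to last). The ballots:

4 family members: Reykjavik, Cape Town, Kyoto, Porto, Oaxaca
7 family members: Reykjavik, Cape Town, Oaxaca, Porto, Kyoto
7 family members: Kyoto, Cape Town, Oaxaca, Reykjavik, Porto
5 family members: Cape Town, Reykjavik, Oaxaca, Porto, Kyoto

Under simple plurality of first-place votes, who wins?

Reykjavik

First-place votes: Cape Town 5, Reykjavik 11, Oaxaca 0, Porto 0, Kyoto 7.
Reykjavik has the most first-place votes.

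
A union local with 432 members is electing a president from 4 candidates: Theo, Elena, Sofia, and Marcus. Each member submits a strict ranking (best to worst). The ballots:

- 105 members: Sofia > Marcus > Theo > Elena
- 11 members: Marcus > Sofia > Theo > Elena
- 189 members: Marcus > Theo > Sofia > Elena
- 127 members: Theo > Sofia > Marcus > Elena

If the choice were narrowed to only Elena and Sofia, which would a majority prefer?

Sofia

Voters preferring Elena to Sofia: 0; preferring Sofia to Elena: 432.
Sofia wins the head-to-head.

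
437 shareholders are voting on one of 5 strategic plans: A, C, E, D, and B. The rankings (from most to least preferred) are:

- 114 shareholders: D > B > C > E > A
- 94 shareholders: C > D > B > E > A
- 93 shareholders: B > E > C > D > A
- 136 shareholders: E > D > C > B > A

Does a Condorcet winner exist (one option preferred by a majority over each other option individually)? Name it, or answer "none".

none

Checking pairwise contests:
C beats A 437–0.
E beats C 229–208.
B beats E 301–136.
E beats D 229–208.
C beats B 230–207.
Every option loses at least one head-to-head, so there is no Condorcet winner.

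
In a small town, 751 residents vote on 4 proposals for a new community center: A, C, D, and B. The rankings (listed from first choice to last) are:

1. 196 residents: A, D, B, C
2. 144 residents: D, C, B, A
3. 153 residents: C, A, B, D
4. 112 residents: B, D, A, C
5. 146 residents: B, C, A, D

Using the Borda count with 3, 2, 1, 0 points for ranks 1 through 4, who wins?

B

A: 196·3 + 144·0 + 153·2 + 112·1 + 146·1 = 1152
C: 196·0 + 144·2 + 153·3 + 112·0 + 146·2 = 1039
D: 196·2 + 144·3 + 153·0 + 112·2 + 146·0 = 1048
B: 196·1 + 144·1 + 153·1 + 112·3 + 146·3 = 1267
B has the highest Borda score (1267).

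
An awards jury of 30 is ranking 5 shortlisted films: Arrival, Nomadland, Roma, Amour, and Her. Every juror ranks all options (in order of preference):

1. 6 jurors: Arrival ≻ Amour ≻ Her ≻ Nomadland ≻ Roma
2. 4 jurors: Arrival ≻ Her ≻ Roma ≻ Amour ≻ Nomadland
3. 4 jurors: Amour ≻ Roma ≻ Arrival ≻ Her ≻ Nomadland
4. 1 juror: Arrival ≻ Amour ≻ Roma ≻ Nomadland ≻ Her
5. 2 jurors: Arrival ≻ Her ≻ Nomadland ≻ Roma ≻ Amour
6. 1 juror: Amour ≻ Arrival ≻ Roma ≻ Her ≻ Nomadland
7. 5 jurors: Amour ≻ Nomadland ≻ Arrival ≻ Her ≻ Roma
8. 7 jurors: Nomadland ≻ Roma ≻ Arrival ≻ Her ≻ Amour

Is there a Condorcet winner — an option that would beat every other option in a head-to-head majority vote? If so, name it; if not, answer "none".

Arrival

Arrival vs Nomadland: 18–12 for Arrival.
Arrival vs Roma: 19–11 for Arrival.
Arrival vs Amour: 20–10 for Arrival.
Arrival vs Her: 30–0 for Arrival.
Arrival beats every other option head-to-head.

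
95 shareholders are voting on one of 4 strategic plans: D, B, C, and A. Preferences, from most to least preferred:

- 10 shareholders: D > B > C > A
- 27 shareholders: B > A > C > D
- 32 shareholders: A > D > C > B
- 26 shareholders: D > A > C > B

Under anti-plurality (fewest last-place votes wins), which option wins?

C

Last-place votes: D 27, B 58, C 0, A 10.
C is ranked last by the fewest voters, so C wins.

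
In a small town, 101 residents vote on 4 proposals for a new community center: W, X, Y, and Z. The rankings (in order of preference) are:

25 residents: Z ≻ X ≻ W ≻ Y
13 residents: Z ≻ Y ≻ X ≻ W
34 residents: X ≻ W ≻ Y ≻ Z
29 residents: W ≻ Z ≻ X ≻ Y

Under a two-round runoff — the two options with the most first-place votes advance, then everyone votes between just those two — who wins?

Round 1 first-place votes: W 29, X 34, Y 0, Z 38.
Z and X advance.
Runoff: Z is preferred to X by 67 voters; X by 34.
Z wins the runoff.

Z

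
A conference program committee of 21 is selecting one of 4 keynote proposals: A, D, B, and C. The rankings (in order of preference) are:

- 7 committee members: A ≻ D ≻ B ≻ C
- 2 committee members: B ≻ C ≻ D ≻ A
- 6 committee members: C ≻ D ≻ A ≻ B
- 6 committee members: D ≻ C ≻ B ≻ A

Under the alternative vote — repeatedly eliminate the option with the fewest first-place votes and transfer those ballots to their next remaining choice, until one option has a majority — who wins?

C

Round 1: A 7, D 6, B 2, C 6. Eliminate B.
Round 2: A 7, D 6, C 8. Eliminate D.
Round 3: A 7, C 14. C has a majority.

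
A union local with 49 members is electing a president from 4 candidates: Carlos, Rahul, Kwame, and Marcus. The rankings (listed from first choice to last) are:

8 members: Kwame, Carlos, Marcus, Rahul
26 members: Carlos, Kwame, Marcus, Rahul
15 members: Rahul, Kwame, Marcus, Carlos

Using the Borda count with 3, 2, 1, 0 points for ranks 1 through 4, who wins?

Kwame

Carlos: 8·2 + 26·3 + 15·0 = 94
Rahul: 8·0 + 26·0 + 15·3 = 45
Kwame: 8·3 + 26·2 + 15·2 = 106
Marcus: 8·1 + 26·1 + 15·1 = 49
Kwame has the highest Borda score (106).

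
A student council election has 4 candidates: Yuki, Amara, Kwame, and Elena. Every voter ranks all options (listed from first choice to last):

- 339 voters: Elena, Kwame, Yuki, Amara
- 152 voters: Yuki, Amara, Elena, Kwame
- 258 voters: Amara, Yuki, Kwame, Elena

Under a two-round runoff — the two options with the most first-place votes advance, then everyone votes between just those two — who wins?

Amara

Round 1 first-place votes: Yuki 152, Amara 258, Kwame 0, Elena 339.
Elena and Amara advance.
Runoff: Elena is preferred to Amara by 339 voters; Amara by 410.
Amara wins the runoff.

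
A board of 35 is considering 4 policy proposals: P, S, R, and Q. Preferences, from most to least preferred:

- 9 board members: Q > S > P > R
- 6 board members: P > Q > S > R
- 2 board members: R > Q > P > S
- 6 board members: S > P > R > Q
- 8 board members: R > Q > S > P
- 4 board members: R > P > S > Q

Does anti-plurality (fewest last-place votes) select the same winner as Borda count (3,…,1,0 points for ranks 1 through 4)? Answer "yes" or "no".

no

Anti-plurality — last-place votes: P 8, S 2, R 15, Q 10. Winner: S.
Borda — scores: P 49, S 54, R 48, Q 59. Winner: Q.
The two methods disagree.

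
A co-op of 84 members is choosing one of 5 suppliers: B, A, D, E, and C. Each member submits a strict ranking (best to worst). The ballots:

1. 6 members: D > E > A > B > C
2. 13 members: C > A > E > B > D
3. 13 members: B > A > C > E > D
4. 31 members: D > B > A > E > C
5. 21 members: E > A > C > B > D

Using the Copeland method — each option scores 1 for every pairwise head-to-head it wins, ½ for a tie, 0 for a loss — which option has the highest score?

B: beats A, D, E, and C → score 4.
A: beats D, E, and C; loses to B → score 3.
D: loses to B, A, E, and C → score 0.
E: beats D and C; loses to B and A → score 2.
C: beats D; loses to B, A, and E → score 1.
B has the best pairwise record.

B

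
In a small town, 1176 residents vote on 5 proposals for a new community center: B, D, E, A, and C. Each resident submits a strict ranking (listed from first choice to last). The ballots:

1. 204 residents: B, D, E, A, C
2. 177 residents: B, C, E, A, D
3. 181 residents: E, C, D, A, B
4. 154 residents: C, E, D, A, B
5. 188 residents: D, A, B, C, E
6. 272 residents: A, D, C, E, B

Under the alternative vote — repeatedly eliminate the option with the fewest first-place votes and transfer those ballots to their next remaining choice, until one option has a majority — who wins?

Round 1: B 381, D 188, E 181, A 272, C 154. Eliminate C.
Round 2: B 381, D 188, E 335, A 272. Eliminate D.
Round 3: B 381, E 335, A 460. Eliminate E.
Round 4: B 381, A 795. A has a majority.

A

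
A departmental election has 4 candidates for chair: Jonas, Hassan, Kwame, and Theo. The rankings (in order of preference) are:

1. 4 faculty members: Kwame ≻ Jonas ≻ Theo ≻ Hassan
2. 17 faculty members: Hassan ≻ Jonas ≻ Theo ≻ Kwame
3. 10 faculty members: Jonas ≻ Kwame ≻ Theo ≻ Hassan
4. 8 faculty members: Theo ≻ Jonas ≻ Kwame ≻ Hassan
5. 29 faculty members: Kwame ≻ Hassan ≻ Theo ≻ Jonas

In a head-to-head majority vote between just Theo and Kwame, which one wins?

Kwame

Voters preferring Theo to Kwame: 25; preferring Kwame to Theo: 43.
Kwame wins the head-to-head.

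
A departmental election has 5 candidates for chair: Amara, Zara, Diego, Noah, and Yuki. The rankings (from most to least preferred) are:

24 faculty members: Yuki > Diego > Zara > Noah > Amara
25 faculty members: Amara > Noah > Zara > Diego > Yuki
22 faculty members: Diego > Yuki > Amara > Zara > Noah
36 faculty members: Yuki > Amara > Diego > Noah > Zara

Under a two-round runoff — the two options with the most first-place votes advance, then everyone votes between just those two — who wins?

Yuki

Round 1 first-place votes: Amara 25, Zara 0, Diego 22, Noah 0, Yuki 60.
Yuki and Amara advance.
Runoff: Yuki is preferred to Amara by 82 voters; Amara by 25.
Yuki wins the runoff.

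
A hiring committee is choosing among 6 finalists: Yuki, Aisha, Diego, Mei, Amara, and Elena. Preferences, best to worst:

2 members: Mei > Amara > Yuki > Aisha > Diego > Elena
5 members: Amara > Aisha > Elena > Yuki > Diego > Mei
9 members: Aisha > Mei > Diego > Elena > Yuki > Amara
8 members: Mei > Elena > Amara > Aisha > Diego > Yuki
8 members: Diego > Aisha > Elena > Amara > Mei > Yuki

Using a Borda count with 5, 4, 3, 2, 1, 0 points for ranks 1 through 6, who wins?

Yuki: 2·3 + 5·2 + 9·1 + 8·0 + 8·0 = 25
Aisha: 2·2 + 5·4 + 9·5 + 8·2 + 8·4 = 117
Diego: 2·1 + 5·1 + 9·3 + 8·1 + 8·5 = 82
Mei: 2·5 + 5·0 + 9·4 + 8·5 + 8·1 = 94
Amara: 2·4 + 5·5 + 9·0 + 8·3 + 8·2 = 73
Elena: 2·0 + 5·3 + 9·2 + 8·4 + 8·3 = 89
Aisha has the highest Borda score (117).

Aisha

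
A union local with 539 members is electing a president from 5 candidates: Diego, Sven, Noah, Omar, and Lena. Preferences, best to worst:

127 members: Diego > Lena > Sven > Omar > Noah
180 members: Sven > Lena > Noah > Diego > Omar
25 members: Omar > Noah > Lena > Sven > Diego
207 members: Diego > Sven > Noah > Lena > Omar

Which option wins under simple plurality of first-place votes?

Diego

First-place votes: Diego 334, Sven 180, Noah 0, Omar 25, Lena 0.
Diego has the most first-place votes.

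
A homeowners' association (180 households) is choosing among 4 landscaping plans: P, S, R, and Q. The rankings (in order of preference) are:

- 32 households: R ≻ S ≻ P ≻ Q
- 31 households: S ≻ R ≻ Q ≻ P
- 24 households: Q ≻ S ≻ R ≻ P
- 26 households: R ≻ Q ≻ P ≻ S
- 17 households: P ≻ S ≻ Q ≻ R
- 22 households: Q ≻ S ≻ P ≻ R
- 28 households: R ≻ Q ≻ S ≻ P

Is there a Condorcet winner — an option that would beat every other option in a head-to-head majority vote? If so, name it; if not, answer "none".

none

Checking pairwise contests:
S beats P 137–43.
Q beats S 100–80.
S beats R 94–86.
R beats Q 117–63.
Every option loses at least one head-to-head, so there is no Condorcet winner.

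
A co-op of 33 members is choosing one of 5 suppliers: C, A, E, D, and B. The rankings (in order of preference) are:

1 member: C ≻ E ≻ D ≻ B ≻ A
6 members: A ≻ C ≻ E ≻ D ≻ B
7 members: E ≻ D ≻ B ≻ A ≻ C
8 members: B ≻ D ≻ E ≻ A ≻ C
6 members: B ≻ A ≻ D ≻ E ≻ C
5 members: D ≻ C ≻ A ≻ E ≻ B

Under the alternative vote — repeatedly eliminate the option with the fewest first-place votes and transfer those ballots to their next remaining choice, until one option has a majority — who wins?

B

Round 1: C 1, A 6, E 7, D 5, B 14. Eliminate C.
Round 2: A 6, E 8, D 5, B 14. Eliminate D.
Round 3: A 11, E 8, B 14. Eliminate E.
Round 4: A 11, B 22. B has a majority.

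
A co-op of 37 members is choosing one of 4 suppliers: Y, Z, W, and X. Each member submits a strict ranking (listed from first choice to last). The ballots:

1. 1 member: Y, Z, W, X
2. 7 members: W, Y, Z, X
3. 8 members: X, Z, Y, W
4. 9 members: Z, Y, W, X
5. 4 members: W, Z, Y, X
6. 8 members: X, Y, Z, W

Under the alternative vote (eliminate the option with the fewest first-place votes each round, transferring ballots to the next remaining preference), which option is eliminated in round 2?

Z

Round 1: Y 1, Z 9, W 11, X 16. Eliminate Y.
Round 2: Z 10, W 11, X 16. Eliminate Z.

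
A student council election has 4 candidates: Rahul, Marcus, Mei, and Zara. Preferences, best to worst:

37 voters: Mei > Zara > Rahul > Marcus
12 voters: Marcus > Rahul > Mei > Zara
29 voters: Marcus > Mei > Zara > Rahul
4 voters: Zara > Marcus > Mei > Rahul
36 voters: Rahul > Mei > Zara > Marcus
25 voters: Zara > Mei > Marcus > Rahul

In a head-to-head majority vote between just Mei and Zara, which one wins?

Mei

Voters preferring Mei to Zara: 114; preferring Zara to Mei: 29.
Mei wins the head-to-head.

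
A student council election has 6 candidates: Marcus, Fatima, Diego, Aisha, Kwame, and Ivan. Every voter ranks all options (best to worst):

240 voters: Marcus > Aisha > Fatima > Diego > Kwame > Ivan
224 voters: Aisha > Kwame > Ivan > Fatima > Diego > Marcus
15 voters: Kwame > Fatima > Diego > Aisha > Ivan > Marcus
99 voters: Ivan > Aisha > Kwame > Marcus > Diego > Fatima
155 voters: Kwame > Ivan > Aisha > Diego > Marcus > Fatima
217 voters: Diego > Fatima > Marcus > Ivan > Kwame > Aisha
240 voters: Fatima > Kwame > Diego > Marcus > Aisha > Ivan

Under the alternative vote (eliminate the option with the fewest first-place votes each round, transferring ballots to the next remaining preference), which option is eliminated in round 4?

Marcus

Round 1: Marcus 240, Fatima 240, Diego 217, Aisha 224, Kwame 170, Ivan 99. Eliminate Ivan.
Round 2: Marcus 240, Fatima 240, Diego 217, Aisha 323, Kwame 170. Eliminate Kwame.
Round 3: Marcus 240, Fatima 255, Diego 217, Aisha 478. Eliminate Diego.
Round 4: Marcus 240, Fatima 472, Aisha 478. Eliminate Marcus.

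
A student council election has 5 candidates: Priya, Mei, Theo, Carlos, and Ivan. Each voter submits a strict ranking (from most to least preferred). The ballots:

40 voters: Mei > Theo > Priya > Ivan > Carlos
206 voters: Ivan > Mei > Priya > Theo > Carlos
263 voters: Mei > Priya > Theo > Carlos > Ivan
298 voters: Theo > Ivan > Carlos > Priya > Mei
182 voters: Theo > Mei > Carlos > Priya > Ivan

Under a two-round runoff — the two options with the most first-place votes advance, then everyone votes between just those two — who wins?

Round 1 first-place votes: Priya 0, Mei 303, Theo 480, Carlos 0, Ivan 206.
Theo and Mei advance.
Runoff: Theo is preferred to Mei by 480 voters; Mei by 509.
Mei wins the runoff.

Mei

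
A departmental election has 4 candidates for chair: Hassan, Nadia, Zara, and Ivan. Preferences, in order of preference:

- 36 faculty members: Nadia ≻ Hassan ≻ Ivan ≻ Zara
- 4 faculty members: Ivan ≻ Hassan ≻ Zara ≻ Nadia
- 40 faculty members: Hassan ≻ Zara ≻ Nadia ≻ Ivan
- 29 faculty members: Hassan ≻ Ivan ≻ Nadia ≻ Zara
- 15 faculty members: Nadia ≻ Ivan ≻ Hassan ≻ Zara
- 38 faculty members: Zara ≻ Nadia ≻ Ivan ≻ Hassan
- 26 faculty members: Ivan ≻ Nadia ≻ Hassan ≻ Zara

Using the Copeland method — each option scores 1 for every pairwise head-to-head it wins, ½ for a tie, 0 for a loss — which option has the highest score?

Hassan: beats Zara and Ivan; loses to Nadia → score 2.
Nadia: beats Hassan, Zara, and Ivan → score 3.
Zara: loses to Hassan, Nadia, and Ivan → score 0.
Ivan: beats Zara; loses to Hassan and Nadia → score 1.
Nadia has the best pairwise record.

Nadia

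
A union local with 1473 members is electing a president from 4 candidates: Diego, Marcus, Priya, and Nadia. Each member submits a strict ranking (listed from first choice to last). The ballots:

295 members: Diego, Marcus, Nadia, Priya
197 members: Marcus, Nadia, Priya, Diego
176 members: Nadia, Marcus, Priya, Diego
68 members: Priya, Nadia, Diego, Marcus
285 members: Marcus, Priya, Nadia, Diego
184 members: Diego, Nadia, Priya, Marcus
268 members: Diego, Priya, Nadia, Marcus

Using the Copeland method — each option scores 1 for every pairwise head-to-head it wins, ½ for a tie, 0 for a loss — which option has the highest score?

Diego: beats Marcus, Priya, and Nadia → score 3.
Marcus: beats Priya and Nadia; loses to Diego → score 2.
Priya: loses to Diego, Marcus, and Nadia → score 0.
Nadia: beats Priya; loses to Diego and Marcus → score 1.
Diego has the best pairwise record.

Diego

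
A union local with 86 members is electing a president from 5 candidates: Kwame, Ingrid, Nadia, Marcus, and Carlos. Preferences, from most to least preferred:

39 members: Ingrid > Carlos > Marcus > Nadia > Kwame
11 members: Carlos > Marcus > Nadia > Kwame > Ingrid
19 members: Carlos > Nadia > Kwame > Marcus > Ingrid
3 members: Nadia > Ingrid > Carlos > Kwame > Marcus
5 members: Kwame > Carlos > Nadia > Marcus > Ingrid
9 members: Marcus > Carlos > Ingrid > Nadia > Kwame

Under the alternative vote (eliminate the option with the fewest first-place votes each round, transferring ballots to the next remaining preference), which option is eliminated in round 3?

Round 1: Kwame 5, Ingrid 39, Nadia 3, Marcus 9, Carlos 30. Eliminate Nadia.
Round 2: Kwame 5, Ingrid 42, Marcus 9, Carlos 30. Eliminate Kwame.
Round 3: Ingrid 42, Marcus 9, Carlos 35. Eliminate Marcus.

Marcus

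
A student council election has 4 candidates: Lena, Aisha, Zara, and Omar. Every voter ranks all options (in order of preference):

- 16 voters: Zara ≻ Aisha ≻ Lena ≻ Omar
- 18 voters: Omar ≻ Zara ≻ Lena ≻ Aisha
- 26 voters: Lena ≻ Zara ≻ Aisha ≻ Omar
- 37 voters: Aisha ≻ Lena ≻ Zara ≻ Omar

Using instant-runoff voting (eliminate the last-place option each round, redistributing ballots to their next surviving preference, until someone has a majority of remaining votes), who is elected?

Round 1: Lena 26, Aisha 37, Zara 16, Omar 18. Eliminate Zara.
Round 2: Lena 26, Aisha 53, Omar 18. Aisha has a majority.

Aisha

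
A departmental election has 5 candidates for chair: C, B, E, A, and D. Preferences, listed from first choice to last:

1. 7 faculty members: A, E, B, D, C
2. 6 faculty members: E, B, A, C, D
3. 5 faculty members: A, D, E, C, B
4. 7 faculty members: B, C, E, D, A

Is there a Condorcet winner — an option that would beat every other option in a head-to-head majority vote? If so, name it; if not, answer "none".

E

E vs C: 18–7 for E.
E vs B: 18–7 for E.
E vs A: 13–12 for E.
E vs D: 20–5 for E.
E beats every other option head-to-head.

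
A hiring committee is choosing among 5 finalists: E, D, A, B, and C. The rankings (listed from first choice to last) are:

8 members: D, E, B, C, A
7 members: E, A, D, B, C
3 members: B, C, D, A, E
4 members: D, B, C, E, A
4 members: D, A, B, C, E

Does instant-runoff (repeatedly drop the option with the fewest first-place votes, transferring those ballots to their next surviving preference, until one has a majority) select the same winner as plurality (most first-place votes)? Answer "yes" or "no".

yes

Instant-runoff — R1 E 7, D 16, A 0, B 3, C 0 (D winner). Winner: D.
Plurality — first-place votes: E 7, D 16, A 0, B 3, C 0. Winner: D.
The two methods agree.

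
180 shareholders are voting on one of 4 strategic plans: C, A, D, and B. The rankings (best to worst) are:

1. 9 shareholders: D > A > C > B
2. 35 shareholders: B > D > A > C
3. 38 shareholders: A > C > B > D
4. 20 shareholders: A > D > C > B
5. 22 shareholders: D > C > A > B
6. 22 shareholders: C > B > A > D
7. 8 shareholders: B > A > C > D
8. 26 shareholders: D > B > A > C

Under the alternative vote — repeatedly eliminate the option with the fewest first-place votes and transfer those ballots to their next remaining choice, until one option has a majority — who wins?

Round 1: C 22, A 58, D 57, B 43. Eliminate C.
Round 2: A 58, D 57, B 65. Eliminate D.
Round 3: A 89, B 91. B has a majority.

B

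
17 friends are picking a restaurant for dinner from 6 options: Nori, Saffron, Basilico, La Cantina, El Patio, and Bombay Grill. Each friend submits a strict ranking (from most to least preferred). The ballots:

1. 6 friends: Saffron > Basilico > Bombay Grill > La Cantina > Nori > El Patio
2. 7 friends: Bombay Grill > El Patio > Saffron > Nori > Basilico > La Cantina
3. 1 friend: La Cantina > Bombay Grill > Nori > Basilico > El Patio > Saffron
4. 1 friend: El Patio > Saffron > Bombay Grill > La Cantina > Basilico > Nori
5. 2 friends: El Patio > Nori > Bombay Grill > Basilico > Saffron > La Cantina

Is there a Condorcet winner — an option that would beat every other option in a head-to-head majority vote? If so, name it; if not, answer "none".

Bombay Grill

Bombay Grill vs Nori: 15–2 for Bombay Grill.
Bombay Grill vs Saffron: 10–7 for Bombay Grill.
Bombay Grill vs Basilico: 11–6 for Bombay Grill.
Bombay Grill vs La Cantina: 16–1 for Bombay Grill.
Bombay Grill vs El Patio: 14–3 for Bombay Grill.
Bombay Grill beats every other option head-to-head.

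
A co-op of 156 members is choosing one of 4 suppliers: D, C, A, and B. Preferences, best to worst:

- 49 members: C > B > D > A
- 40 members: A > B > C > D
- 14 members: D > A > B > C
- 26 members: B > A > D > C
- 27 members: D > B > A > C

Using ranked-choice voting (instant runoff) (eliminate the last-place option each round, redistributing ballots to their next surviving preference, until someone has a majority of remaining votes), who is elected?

Round 1: D 41, C 49, A 40, B 26. Eliminate B.
Round 2: D 41, C 49, A 66. Eliminate D.
Round 3: C 49, A 107. A has a majority.

A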